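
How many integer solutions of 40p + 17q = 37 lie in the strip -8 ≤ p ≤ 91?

6

gcd(40, 17):
  40 = 2*17 + 6
  17 = 2*6 + 5
  6 = 1*5 + 1
  5 = 5*1
so gcd(40, 17) = 1.
Back-substitute for Bézout coefficients:
  1 = 6 - 1*5
  ... = 40*(3) + 17*(-7)
Scale by 37: particular solution (111, -259); reduce p mod 17: (9, -19).
General solution: p = 9 + 17t, q = -19 - 40t for integer t.
-8 ≤ 9 + 17t ≤ 91 gives t ∈ [-1, 4], which is 6 values.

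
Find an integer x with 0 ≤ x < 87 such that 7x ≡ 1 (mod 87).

gcd(87, 7) = 1  (87 = 12×7 + 3, 7 = 2×3 + 1, 3 = 3×1).
Back-substituting, 7×(25) + 87×(-2) = 1.
So 7×25 ≡ 1 (mod 87), and 25 mod 87 = 25.

25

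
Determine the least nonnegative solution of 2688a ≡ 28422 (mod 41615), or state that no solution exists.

gcd(41615, 2688) = 7.
7 does not divide 28422, so the congruence has no solution.

no solution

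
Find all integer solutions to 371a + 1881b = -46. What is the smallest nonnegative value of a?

gcd(1881, 371):
  1881 = 5*371 + 26
  371 = 14*26 + 7
  26 = 3*7 + 5
  7 = 1*5 + 2
  5 = 2*2 + 1
  2 = 2*1
so gcd(1881, 371) = 1.
1 divides -46, so solutions exist.
Back-substitute for Bézout coefficients:
  1 = 5 - 2*2
  ... = 371*(-796) + 1881*(157)
Scale by -46/1 = -46: (a₀, b₀) = (36616, -7222).
General solution: a = 36616 + 1881t, b = -7222 - 371t for integer t.
a ≥ 0: smallest is 36616 mod 1881 = 877 (at t = -19), with b = -173.

877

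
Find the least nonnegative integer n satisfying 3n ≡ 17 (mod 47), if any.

37

gcd(47, 3) = 1.
1 divides 17, so solutions exist.
By Bézout, 3·(16) + 47·(-1) = 1.
So 3·(16) ≡ 1 (mod 47); multiply by 17: n ≡ 272 (mod 47).
Smallest nonnegative: n = 272 mod 47 = 37.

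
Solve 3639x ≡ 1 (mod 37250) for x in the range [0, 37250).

gcd(37250, 3639):
  37250 = 10×3639 + 860
  3639 = 4×860 + 199
  860 = 4×199 + 64
  199 = 3×64 + 7
  64 = 9×7 + 1
  7 = 7×1
so gcd(37250, 3639) = 1.
Back-substitute for Bézout coefficients:
  1 = 64 - 9×7
  ... = 3639×(-5241) + 37250×(512)
So 3639×-5241 ≡ 1 (mod 37250), and -5241 mod 37250 = 32009.

32009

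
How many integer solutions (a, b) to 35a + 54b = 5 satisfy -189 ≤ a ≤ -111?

2

gcd(54, 35):
  54 = 1·35 + 19
  35 = 1·19 + 16
  19 = 1·16 + 3
  16 = 5·3 + 1
  3 = 3·1
so gcd(54, 35) = 1.
Back-substitute for Bézout coefficients:
  1 = 16 - 5·3
  ... = 35·(17) + 54·(-11)
Scale by 5: particular solution (85, -55); reduce a mod 54: (31, -20).
General solution: a = 31 + 54t, b = -20 - 35t for integer t.
-189 ≤ 31 + 54t ≤ -111 gives t ∈ [-4, -3], which is 2 values.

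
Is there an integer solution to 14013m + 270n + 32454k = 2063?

no

gcd(14013, 270) = 27.
gcd(27, 32454) = 27.
27 does not divide 2063 (remainder 11), so no integer solutions.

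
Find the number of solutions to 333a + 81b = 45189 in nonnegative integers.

gcd(333, 81) = 9  (333 = 4*81 + 9, 81 = 9*9).
Back-substituting, 333*(1) + 81*(-4) = 9.
Scale by 5021: one solution is (5021, -20084). Reduce a mod 9: (8, 525).
General: a = 8 + 9t, b = 525 - 37t.
a ≥ 0 ⇒ t ≥ 0; b ≥ 0 ⇒ t ≤ 14. So t ∈ [0, 14]: 15 solutions.

15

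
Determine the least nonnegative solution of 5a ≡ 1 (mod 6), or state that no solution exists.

5

gcd(6, 5):
  6 = 1*5 + 1
  5 = 5*1
so gcd(6, 5) = 1.
1 divides 1, so solutions exist.
Back-substitute for Bézout coefficients:
  1 = 6 - 1*5
  ... = 5*(-1) + 6*(1)
So 5*(-1) ≡ 1 (mod 6); multiply by 1: a ≡ -1 (mod 6).
Smallest nonnegative: a = -1 mod 6 = 5.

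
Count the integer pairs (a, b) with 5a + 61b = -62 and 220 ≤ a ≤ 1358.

19

gcd(61, 5):
  61 = 12×5 + 1
  5 = 5×1
so gcd(61, 5) = 1.
Back-substitute for Bézout coefficients:
  1 = 61 - 12×5
  ... = 5×(-12) + 61×(1)
Scale by -62: particular solution (744, -62); reduce a mod 61: (12, -2).
General solution: a = 12 + 61t, b = -2 - 5t for integer t.
220 ≤ 12 + 61t ≤ 1358 gives t ∈ [4, 22], which is 19 values.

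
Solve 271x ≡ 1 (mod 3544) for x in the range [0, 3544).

1687

gcd(3544, 271) = 1.
By Bézout, 271×(1687) + 3544×(-129) = 1.
So 271×1687 ≡ 1 (mod 3544), and 1687 mod 3544 = 1687.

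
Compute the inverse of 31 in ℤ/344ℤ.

gcd(344, 31) = 1.
By Bézout, 31×(111) + 344×(-10) = 1.
So 31×111 ≡ 1 (mod 344), and 111 mod 344 = 111.

111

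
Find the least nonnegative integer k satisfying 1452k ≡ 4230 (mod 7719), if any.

gcd(7719, 1452) = 3  (7719 = 5*1452 + 459, 1452 = 3*459 + 75, 459 = 6*75 + 9, 75 = 8*9 + 3, 9 = 3*3).
3 divides 4230, so solutions exist.
Back-substituting, 1452*(824) + 7719*(-155) = 3.
So 1452*(824) ≡ 3 (mod 7719); multiply by 1410: k ≡ 1161840 (mod 2573).
Smallest nonnegative: k = 1161840 mod 2573 = 1417.

1417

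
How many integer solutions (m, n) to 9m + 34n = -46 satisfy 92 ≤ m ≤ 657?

gcd(34, 9) = 1.
By Bézout, 9·(-15) + 34·(4) = 1.
Particular solution: (10, -4).
General solution: m = 10 + 34t, n = -4 - 9t for integer t.
92 ≤ 10 + 34t ≤ 657 gives t ∈ [3, 19], which is 17 values.

17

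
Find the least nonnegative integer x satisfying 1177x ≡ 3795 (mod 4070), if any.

gcd(4070, 1177) = 11  (4070 = 3×1177 + 539, 1177 = 2×539 + 99, 539 = 5×99 + 44, 99 = 2×44 + 11, 44 = 4×11).
11 divides 3795, so solutions exist.
Back-substituting, 1177×(83) + 4070×(-24) = 11.
So 1177×(83) ≡ 11 (mod 4070); multiply by 345: x ≡ 28635 (mod 370).
Smallest nonnegative: x = 28635 mod 370 = 145.

145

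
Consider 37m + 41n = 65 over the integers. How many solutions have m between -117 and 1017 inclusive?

27

gcd(41, 37) = 1.
By Bézout, 37×(10) + 41×(-9) = 1.
Particular solution: (35, -30).
General solution: m = 35 + 41t, n = -30 - 37t for integer t.
-117 ≤ 35 + 41t ≤ 1017 gives t ∈ [-3, 23], which is 27 values.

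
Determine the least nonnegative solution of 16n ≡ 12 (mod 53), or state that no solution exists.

14

gcd(53, 16) = 1.
1 divides 12, so solutions exist.
By Bézout, 16·(10) + 53·(-3) = 1.
So 16·(10) ≡ 1 (mod 53); multiply by 12: n ≡ 120 (mod 53).
Smallest nonnegative: n = 120 mod 53 = 14.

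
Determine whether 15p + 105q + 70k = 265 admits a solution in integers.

yes

gcd(105, 15) = 15  (105 = 7·15).
gcd(15, 70) = 5.
5 divides 265, so integer solutions exist.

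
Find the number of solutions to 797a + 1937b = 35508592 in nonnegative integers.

gcd(1937, 797):
  1937 = 2*797 + 343
  797 = 2*343 + 111
  343 = 3*111 + 10
  111 = 11*10 + 1
  10 = 10*1
so gcd(1937, 797) = 1.
Back-substitute for Bézout coefficients:
  1 = 111 - 11*10
  ... = 797*(192) + 1937*(-79)
Scale by 35508592: one solution is (6817649664, -2805178768). Reduce a mod 1937: (449, 18147).
General: a = 449 + 1937t, b = 18147 - 797t.
a ≥ 0 ⇒ t ≥ 0; b ≥ 0 ⇒ t ≤ 22. So t ∈ [0, 22]: 23 solutions.

23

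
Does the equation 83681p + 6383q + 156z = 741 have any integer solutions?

yes

gcd(83681, 6383) = 13  (83681 = 13*6383 + 702, 6383 = 9*702 + 65, 702 = 10*65 + 52, 65 = 1*52 + 13, 52 = 4*13).
gcd(13, 156) = 13.
13 divides 741, so integer solutions exist.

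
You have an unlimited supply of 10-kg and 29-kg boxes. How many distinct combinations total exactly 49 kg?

Need nonnegative integers with 10j + 29k = 49.
gcd(10, 29) = 1, and 10·(3) + 29·(-1) = 1.
So (j₀, k₀) = (147, -49); general j = 147 + 29t, k = -49 - 10t.
j ≥ 0 ⇒ t ≥ -5; k ≥ 0 ⇒ t ≤ -5. That's 1 value of t.

1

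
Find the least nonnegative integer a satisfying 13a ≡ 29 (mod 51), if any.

gcd(51, 13) = 1.
1 divides 29, so solutions exist.
By Bézout, 13×(4) + 51×(-1) = 1.
So 13×(4) ≡ 1 (mod 51); multiply by 29: a ≡ 116 (mod 51).
Smallest nonnegative: a = 116 mod 51 = 14.

14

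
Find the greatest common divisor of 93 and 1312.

1

gcd(1312, 93):
  1312 = 14·93 + 10
  93 = 9·10 + 3
  10 = 3·3 + 1
  3 = 3·1
so gcd(1312, 93) = 1.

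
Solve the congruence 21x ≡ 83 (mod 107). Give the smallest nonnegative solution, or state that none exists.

60

gcd(107, 21):
  107 = 5×21 + 2
  21 = 10×2 + 1
  2 = 2×1
so gcd(107, 21) = 1.
1 divides 83, so solutions exist.
Back-substitute for Bézout coefficients:
  1 = 21 - 10×2
  ... = 21×(51) + 107×(-10)
So 21×(51) ≡ 1 (mod 107); multiply by 83: x ≡ 4233 (mod 107).
Smallest nonnegative: x = 4233 mod 107 = 60.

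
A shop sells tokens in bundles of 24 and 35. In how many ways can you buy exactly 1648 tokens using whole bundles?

Need nonnegative integers with 24j + 35k = 1648.
gcd(24, 35) = 1, and 24·(-16) + 35·(11) = 1.
So (j₀, k₀) = (-26368, 18128); general j = -26368 + 35t, k = 18128 - 24t.
j ≥ 0 ⇒ t ≥ 754; k ≥ 0 ⇒ t ≤ 755. That's 2 values of t.

2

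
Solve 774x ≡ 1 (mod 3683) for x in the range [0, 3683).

gcd(3683, 774) = 1.
By Bézout, 774×(-709) + 3683×(149) = 1.
So 774×-709 ≡ 1 (mod 3683), and -709 mod 3683 = 2974.

2974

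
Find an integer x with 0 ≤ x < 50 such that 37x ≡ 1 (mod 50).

23

gcd(50, 37):
  50 = 1·37 + 13
  37 = 2·13 + 11
  13 = 1·11 + 2
  11 = 5·2 + 1
  2 = 2·1
so gcd(50, 37) = 1.
Back-substitute for Bézout coefficients:
  1 = 11 - 5·2
  ... = 37·(23) + 50·(-17)
So 37·23 ≡ 1 (mod 50), and 23 mod 50 = 23.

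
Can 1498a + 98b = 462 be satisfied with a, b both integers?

gcd(1498, 98) = 14  (1498 = 15*98 + 28, 98 = 3*28 + 14, 28 = 2*14).
14 divides 462, so integer solutions exist.

yes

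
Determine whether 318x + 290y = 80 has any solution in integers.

yes

gcd(318, 290) = 2.
2 divides 80, so integer solutions exist.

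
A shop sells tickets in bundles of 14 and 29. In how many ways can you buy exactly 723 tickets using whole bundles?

2

Need nonnegative integers with 14j + 29k = 723.
gcd(14, 29) = 1, and 14·(-2) + 29·(1) = 1.
So (j₀, k₀) = (-1446, 723); general j = -1446 + 29t, k = 723 - 14t.
j ≥ 0 ⇒ t ≥ 50; k ≥ 0 ⇒ t ≤ 51. That's 2 values of t.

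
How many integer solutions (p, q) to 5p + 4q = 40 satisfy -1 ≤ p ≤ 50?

gcd(5, 4):
  5 = 1*4 + 1
  4 = 4*1
so gcd(5, 4) = 1.
Back-substitute for Bézout coefficients:
  1 = 5 - 1*4
  ... = 5*(1) + 4*(-1)
Scale by 40: particular solution (40, -40); reduce p mod 4: (0, 10).
General solution: p = 0 + 4t, q = 10 - 5t for integer t.
-1 ≤ 0 + 4t ≤ 50 gives t ∈ [0, 12], which is 13 values.

13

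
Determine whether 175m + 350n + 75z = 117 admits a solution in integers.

no

gcd(350, 175) = 175  (350 = 2·175).
gcd(175, 75) = 25.
25 does not divide 117 (remainder 17), so no integer solutions.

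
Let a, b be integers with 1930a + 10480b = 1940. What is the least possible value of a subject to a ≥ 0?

506

gcd(10480, 1930):
  10480 = 5·1930 + 830
  1930 = 2·830 + 270
  830 = 3·270 + 20
  270 = 13·20 + 10
  20 = 2·10
so gcd(10480, 1930) = 10.
10 divides 1940, so solutions exist.
Back-substitute for Bézout coefficients:
  10 = 270 - 13·20
  ... = 1930·(505) + 10480·(-93)
Scale by 1940/10 = 194: (a₀, b₀) = (97970, -18042).
General solution: a = 97970 + 1048t, b = -18042 - 193t for integer t.
a ≥ 0: smallest is 97970 mod 1048 = 506 (at t = -93), with b = -93.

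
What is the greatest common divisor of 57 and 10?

1

gcd(57, 10):
  57 = 5×10 + 7
  10 = 1×7 + 3
  7 = 2×3 + 1
  3 = 3×1
so gcd(57, 10) = 1.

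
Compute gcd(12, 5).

gcd(12, 5):
  12 = 2×5 + 2
  5 = 2×2 + 1
  2 = 2×1
so gcd(12, 5) = 1.

1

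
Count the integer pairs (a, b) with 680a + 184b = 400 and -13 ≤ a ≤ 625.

27

gcd(680, 184):
  680 = 3·184 + 128
  184 = 1·128 + 56
  128 = 2·56 + 16
  56 = 3·16 + 8
  16 = 2·8
so gcd(680, 184) = 8.
Back-substitute for Bézout coefficients:
  8 = 56 - 3·16
  ... = 680·(-10) + 184·(37)
Scale by 50: particular solution (-500, 1850); reduce a mod 23: (6, -20).
General solution: a = 6 + 23t, b = -20 - 85t for integer t.
-13 ≤ 6 + 23t ≤ 625 gives t ∈ [0, 26], which is 27 values.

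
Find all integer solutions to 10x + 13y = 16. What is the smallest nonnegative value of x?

12

gcd(13, 10):
  13 = 1×10 + 3
  10 = 3×3 + 1
  3 = 3×1
so gcd(13, 10) = 1.
1 divides 16, so solutions exist.
Back-substitute for Bézout coefficients:
  1 = 10 - 3×3
  ... = 10×(4) + 13×(-3)
Scale by 16/1 = 16: (x₀, y₀) = (64, -48).
General solution: x = 64 + 13t, y = -48 - 10t for integer t.
x ≥ 0: smallest is 64 mod 13 = 12 (at t = -4), with y = -8.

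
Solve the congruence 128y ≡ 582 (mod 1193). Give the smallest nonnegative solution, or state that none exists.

396

gcd(1193, 128):
  1193 = 9*128 + 41
  128 = 3*41 + 5
  41 = 8*5 + 1
  5 = 5*1
so gcd(1193, 128) = 1.
1 divides 582, so solutions exist.
Back-substitute for Bézout coefficients:
  1 = 41 - 8*5
  ... = 128*(-233) + 1193*(25)
So 128*(-233) ≡ 1 (mod 1193); multiply by 582: y ≡ -135606 (mod 1193).
Smallest nonnegative: y = -135606 mod 1193 = 396.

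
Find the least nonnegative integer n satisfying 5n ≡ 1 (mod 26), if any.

21

gcd(26, 5) = 1.
1 divides 1, so solutions exist.
By Bézout, 5·(-5) + 26·(1) = 1.
So 5·(-5) ≡ 1 (mod 26); multiply by 1: n ≡ -5 (mod 26).
Smallest nonnegative: n = -5 mod 26 = 21.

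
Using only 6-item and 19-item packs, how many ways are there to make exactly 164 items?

2

Need nonnegative integers with 6j + 19k = 164.
gcd(6, 19) = 1, and 6·(-3) + 19·(1) = 1.
So (j₀, k₀) = (-492, 164); general j = -492 + 19t, k = 164 - 6t.
j ≥ 0 ⇒ t ≥ 26; k ≥ 0 ⇒ t ≤ 27. That's 2 values of t.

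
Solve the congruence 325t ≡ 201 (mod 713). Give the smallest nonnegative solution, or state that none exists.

435

gcd(713, 325) = 1.
1 divides 201, so solutions exist.
By Bézout, 325·(215) + 713·(-98) = 1.
So 325·(215) ≡ 1 (mod 713); multiply by 201: t ≡ 43215 (mod 713).
Smallest nonnegative: t = 43215 mod 713 = 435.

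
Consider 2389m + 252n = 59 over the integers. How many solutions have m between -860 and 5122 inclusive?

24

gcd(2389, 252) = 1  (2389 = 9*252 + 121, 252 = 2*121 + 10, 121 = 12*10 + 1, 10 = 10*1).
Back-substituting, 2389*(25) + 252*(-237) = 1.
Scale by 59: particular solution (1475, -13983); reduce m mod 252: (215, -2038).
General solution: m = 215 + 252t, n = -2038 - 2389t for integer t.
-860 ≤ 215 + 252t ≤ 5122 gives t ∈ [-4, 19], which is 24 values.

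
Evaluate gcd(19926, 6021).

gcd(19926, 6021):
  19926 = 3*6021 + 1863
  6021 = 3*1863 + 432
  1863 = 4*432 + 135
  432 = 3*135 + 27
  135 = 5*27
so gcd(19926, 6021) = 27.

27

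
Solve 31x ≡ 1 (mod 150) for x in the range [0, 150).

121

gcd(150, 31) = 1.
By Bézout, 31*(-29) + 150*(6) = 1.
So 31*-29 ≡ 1 (mod 150), and -29 mod 150 = 121.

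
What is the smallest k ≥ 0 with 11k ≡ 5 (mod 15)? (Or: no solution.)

gcd(15, 11) = 1  (15 = 1×11 + 4, 11 = 2×4 + 3, 4 = 1×3 + 1, 3 = 3×1).
1 divides 5, so solutions exist.
Back-substituting, 11×(-4) + 15×(3) = 1.
So 11×(-4) ≡ 1 (mod 15); multiply by 5: k ≡ -20 (mod 15).
Smallest nonnegative: k = -20 mod 15 = 10.

10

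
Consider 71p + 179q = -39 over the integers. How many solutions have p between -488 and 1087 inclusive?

9

gcd(179, 71) = 1.
By Bézout, 71·(58) + 179·(-23) = 1.
Particular solution: (65, -26).
General solution: p = 65 + 179t, q = -26 - 71t for integer t.
-488 ≤ 65 + 179t ≤ 1087 gives t ∈ [-3, 5], which is 9 values.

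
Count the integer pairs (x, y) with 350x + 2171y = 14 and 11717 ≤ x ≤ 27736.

gcd(2171, 350) = 1  (2171 = 6×350 + 71, 350 = 4×71 + 66, 71 = 1×66 + 5, 66 = 13×5 + 1, 5 = 5×1).
Back-substituting, 350×(428) + 2171×(-69) = 1.
Scale by 14: particular solution (5992, -966); reduce x mod 2171: (1650, -266).
General solution: x = 1650 + 2171t, y = -266 - 350t for integer t.
11717 ≤ 1650 + 2171t ≤ 27736 gives t ∈ [5, 12], which is 8 values.

8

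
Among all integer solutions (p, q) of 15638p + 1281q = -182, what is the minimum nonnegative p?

gcd(15638, 1281):
  15638 = 12·1281 + 266
  1281 = 4·266 + 217
  266 = 1·217 + 49
  217 = 4·49 + 21
  49 = 2·21 + 7
  21 = 3·7
so gcd(15638, 1281) = 7.
7 divides -182, so solutions exist.
Back-substitute for Bézout coefficients:
  7 = 49 - 2·21
  ... = 15638·(53) + 1281·(-647)
Scale by -182/7 = -26: (p₀, q₀) = (-1378, 16822).
General solution: p = -1378 + 183t, q = 16822 - 2234t for integer t.
p ≥ 0: smallest is -1378 mod 183 = 86 (at t = 8), with q = -1050.

86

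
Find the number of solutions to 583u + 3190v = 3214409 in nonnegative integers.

gcd(3190, 583) = 11  (3190 = 5·583 + 275, 583 = 2·275 + 33, 275 = 8·33 + 11, 33 = 3·11).
Back-substituting, 583·(-93) + 3190·(17) = 11.
Scale by 292219: one solution is (-27176367, 4967723). Reduce u mod 290: (113, 987).
General: u = 113 + 290t, v = 987 - 53t.
u ≥ 0 ⇒ t ≥ 0; v ≥ 0 ⇒ t ≤ 18. So t ∈ [0, 18]: 19 solutions.

19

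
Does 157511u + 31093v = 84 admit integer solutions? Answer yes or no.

gcd(157511, 31093):
  157511 = 5×31093 + 2046
  31093 = 15×2046 + 403
  2046 = 5×403 + 31
  403 = 13×31
so gcd(157511, 31093) = 31.
31 does not divide 84 (remainder 22), so no integer solutions.

no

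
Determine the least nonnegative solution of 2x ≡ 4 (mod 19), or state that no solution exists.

2

gcd(19, 2) = 1  (19 = 9·2 + 1, 2 = 2·1).
1 divides 4, so solutions exist.
Back-substituting, 2·(-9) + 19·(1) = 1.
So 2·(-9) ≡ 1 (mod 19); multiply by 4: x ≡ -36 (mod 19).
Smallest nonnegative: x = -36 mod 19 = 2.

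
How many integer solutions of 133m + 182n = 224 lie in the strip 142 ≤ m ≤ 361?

gcd(182, 133):
  182 = 1×133 + 49
  133 = 2×49 + 35
  49 = 1×35 + 14
  35 = 2×14 + 7
  14 = 2×7
so gcd(182, 133) = 7.
Back-substitute for Bézout coefficients:
  7 = 35 - 2×14
  ... = 133×(11) + 182×(-8)
Scale by 32: particular solution (352, -256); reduce m mod 26: (14, -9).
General solution: m = 14 + 26t, n = -9 - 19t for integer t.
142 ≤ 14 + 26t ≤ 361 gives t ∈ [5, 13], which is 9 values.

9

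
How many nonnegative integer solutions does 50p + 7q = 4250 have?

gcd(50, 7):
  50 = 7*7 + 1
  7 = 7*1
so gcd(50, 7) = 1.
Back-substitute for Bézout coefficients:
  1 = 50 - 7*7
  ... = 50*(1) + 7*(-7)
Scale by 4250: one solution is (4250, -29750). Reduce p mod 7: (1, 600).
General: p = 1 + 7t, q = 600 - 50t.
p ≥ 0 ⇒ t ≥ 0; q ≥ 0 ⇒ t ≤ 12. So t ∈ [0, 12]: 13 solutions.

13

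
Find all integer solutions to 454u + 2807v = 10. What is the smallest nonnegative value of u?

2671

gcd(2807, 454):
  2807 = 6×454 + 83
  454 = 5×83 + 39
  83 = 2×39 + 5
  39 = 7×5 + 4
  5 = 1×4 + 1
  4 = 4×1
so gcd(2807, 454) = 1.
1 divides 10, so solutions exist.
Back-substitute for Bézout coefficients:
  1 = 5 - 1×4
  ... = 454×(-575) + 2807×(93)
Scale by 10/1 = 10: (u₀, v₀) = (-5750, 930).
General solution: u = -5750 + 2807t, v = 930 - 454t for integer t.
u ≥ 0: smallest is -5750 mod 2807 = 2671 (at t = 3), with v = -432.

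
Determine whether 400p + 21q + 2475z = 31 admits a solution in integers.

yes

gcd(400, 21) = 1  (400 = 19*21 + 1, 21 = 21*1).
gcd(1, 2475) = 1.
1 divides 31, so integer solutions exist.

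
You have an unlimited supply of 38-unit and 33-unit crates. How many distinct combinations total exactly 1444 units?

2

Need nonnegative integers with 38j + 33k = 1444.
gcd(38, 33) = 1, and 38·(-13) + 33·(15) = 1.
So (j₀, k₀) = (-18772, 21660); general j = -18772 + 33t, k = 21660 - 38t.
j ≥ 0 ⇒ t ≥ 569; k ≥ 0 ⇒ t ≤ 570. That's 2 values of t.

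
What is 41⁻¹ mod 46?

gcd(46, 41):
  46 = 1×41 + 5
  41 = 8×5 + 1
  5 = 5×1
so gcd(46, 41) = 1.
Back-substitute for Bézout coefficients:
  1 = 41 - 8×5
  ... = 41×(9) + 46×(-8)
So 41×9 ≡ 1 (mod 46), and 9 mod 46 = 9.

9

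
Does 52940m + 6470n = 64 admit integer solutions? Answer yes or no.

gcd(52940, 6470):
  52940 = 8×6470 + 1180
  6470 = 5×1180 + 570
  1180 = 2×570 + 40
  570 = 14×40 + 10
  40 = 4×10
so gcd(52940, 6470) = 10.
10 does not divide 64 (remainder 4), so no integer solutions.

no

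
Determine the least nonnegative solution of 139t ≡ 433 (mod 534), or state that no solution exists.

103

gcd(534, 139) = 1  (534 = 3*139 + 117, 139 = 1*117 + 22, 117 = 5*22 + 7, 22 = 3*7 + 1, 7 = 7*1).
1 divides 433, so solutions exist.
Back-substituting, 139*(73) + 534*(-19) = 1.
So 139*(73) ≡ 1 (mod 534); multiply by 433: t ≡ 31609 (mod 534).
Smallest nonnegative: t = 31609 mod 534 = 103.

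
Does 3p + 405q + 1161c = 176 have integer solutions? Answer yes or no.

no

gcd(405, 3) = 3  (405 = 135*3).
gcd(3, 1161) = 3.
3 does not divide 176 (remainder 2), so no integer solutions.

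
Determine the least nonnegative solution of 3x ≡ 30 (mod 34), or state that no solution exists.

10

gcd(34, 3):
  34 = 11×3 + 1
  3 = 3×1
so gcd(34, 3) = 1.
1 divides 30, so solutions exist.
Back-substitute for Bézout coefficients:
  1 = 34 - 11×3
  ... = 3×(-11) + 34×(1)
So 3×(-11) ≡ 1 (mod 34); multiply by 30: x ≡ -330 (mod 34).
Smallest nonnegative: x = -330 mod 34 = 10.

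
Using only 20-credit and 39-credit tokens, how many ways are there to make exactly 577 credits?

1

Need nonnegative integers with 20j + 39k = 577.
gcd(20, 39) = 1, and 20·(2) + 39·(-1) = 1.
So (j₀, k₀) = (1154, -577); general j = 1154 + 39t, k = -577 - 20t.
j ≥ 0 ⇒ t ≥ -29; k ≥ 0 ⇒ t ≤ -29. That's 1 value of t.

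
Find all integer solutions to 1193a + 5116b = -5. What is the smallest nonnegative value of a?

3495

gcd(5116, 1193) = 1.
1 divides -5, so solutions exist.
By Bézout, 1193×(-699) + 5116×(163) = 1.
Scale by -5/1 = -5: (a₀, b₀) = (3495, -815).
General solution: a = 3495 + 5116t, b = -815 - 1193t for integer t.
a ≥ 0: smallest is 3495 mod 5116 = 3495 (at t = 0), with b = -815.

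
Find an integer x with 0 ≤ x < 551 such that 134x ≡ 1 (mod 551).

514

gcd(551, 134) = 1.
By Bézout, 134*(-37) + 551*(9) = 1.
So 134*-37 ≡ 1 (mod 551), and -37 mod 551 = 514.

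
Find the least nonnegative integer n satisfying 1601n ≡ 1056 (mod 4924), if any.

gcd(4924, 1601) = 1.
1 divides 1056, so solutions exist.
By Bézout, 1601*(529) + 4924*(-172) = 1.
So 1601*(529) ≡ 1 (mod 4924); multiply by 1056: n ≡ 558624 (mod 4924).
Smallest nonnegative: n = 558624 mod 4924 = 2212.

2212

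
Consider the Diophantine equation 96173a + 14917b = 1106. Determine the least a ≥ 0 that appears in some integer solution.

gcd(96173, 14917):
  96173 = 6×14917 + 6671
  14917 = 2×6671 + 1575
  6671 = 4×1575 + 371
  1575 = 4×371 + 91
  371 = 4×91 + 7
  91 = 13×7
so gcd(96173, 14917) = 7.
7 divides 1106, so solutions exist.
Back-substitute for Bézout coefficients:
  7 = 371 - 4×91
  ... = 96173×(161) + 14917×(-1038)
Scale by 1106/7 = 158: (a₀, b₀) = (25438, -164004).
General solution: a = 25438 + 2131t, b = -164004 - 13739t for integer t.
a ≥ 0: smallest is 25438 mod 2131 = 1997 (at t = -11), with b = -12875.

1997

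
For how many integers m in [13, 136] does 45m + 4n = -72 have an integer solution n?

gcd(45, 4):
  45 = 11×4 + 1
  4 = 4×1
so gcd(45, 4) = 1.
Back-substitute for Bézout coefficients:
  1 = 45 - 11×4
  ... = 45×(1) + 4×(-11)
Scale by -72: particular solution (-72, 792); reduce m mod 4: (0, -18).
General solution: m = 0 + 4t, n = -18 - 45t for integer t.
13 ≤ 0 + 4t ≤ 136 gives t ∈ [4, 34], which is 31 values.

31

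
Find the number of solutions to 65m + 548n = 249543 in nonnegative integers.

gcd(548, 65) = 1  (548 = 8·65 + 28, 65 = 2·28 + 9, 28 = 3·9 + 1, 9 = 9·1).
Back-substituting, 65·(-59) + 548·(7) = 1.
Scale by 249543: one solution is (-14723037, 1746801). Reduce m mod 548: (79, 446).
General: m = 79 + 548t, n = 446 - 65t.
m ≥ 0 ⇒ t ≥ 0; n ≥ 0 ⇒ t ≤ 6. So t ∈ [0, 6]: 7 solutions.

7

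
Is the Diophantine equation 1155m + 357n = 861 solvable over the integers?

yes

gcd(1155, 357) = 21.
21 divides 861, so integer solutions exist.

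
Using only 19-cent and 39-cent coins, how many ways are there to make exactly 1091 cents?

Need nonnegative integers with 19j + 39k = 1091.
gcd(19, 39) = 1, and 19·(-2) + 39·(1) = 1.
So (j₀, k₀) = (-2182, 1091); general j = -2182 + 39t, k = 1091 - 19t.
j ≥ 0 ⇒ t ≥ 56; k ≥ 0 ⇒ t ≤ 57. That's 2 values of t.

2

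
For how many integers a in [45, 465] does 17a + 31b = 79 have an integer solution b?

13

gcd(31, 17) = 1.
By Bézout, 17*(11) + 31*(-6) = 1.
Particular solution: (1, 2).
General solution: a = 1 + 31t, b = 2 - 17t for integer t.
45 ≤ 1 + 31t ≤ 465 gives t ∈ [2, 14], which is 13 values.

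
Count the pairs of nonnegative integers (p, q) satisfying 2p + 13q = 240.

gcd(13, 2):
  13 = 6*2 + 1
  2 = 2*1
so gcd(13, 2) = 1.
Back-substitute for Bézout coefficients:
  1 = 13 - 6*2
  ... = 2*(-6) + 13*(1)
Scale by 240: one solution is (-1440, 240). Reduce p mod 13: (3, 18).
General: p = 3 + 13t, q = 18 - 2t.
p ≥ 0 ⇒ t ≥ 0; q ≥ 0 ⇒ t ≤ 9. So t ∈ [0, 9]: 10 solutions.

10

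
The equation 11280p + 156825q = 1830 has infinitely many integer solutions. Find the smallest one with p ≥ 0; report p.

3031

gcd(156825, 11280):
  156825 = 13×11280 + 10185
  11280 = 1×10185 + 1095
  10185 = 9×1095 + 330
  1095 = 3×330 + 105
  330 = 3×105 + 15
  105 = 7×15
so gcd(156825, 11280) = 15.
15 divides 1830, so solutions exist.
Back-substitute for Bézout coefficients:
  15 = 330 - 3×105
  ... = 11280×(-1432) + 156825×(103)
Scale by 1830/15 = 122: (p₀, q₀) = (-174704, 12566).
General solution: p = -174704 + 10455t, q = 12566 - 752t for integer t.
p ≥ 0: smallest is -174704 mod 10455 = 3031 (at t = 17), with q = -218.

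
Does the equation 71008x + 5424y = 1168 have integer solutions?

gcd(71008, 5424) = 16  (71008 = 13×5424 + 496, 5424 = 10×496 + 464, 496 = 1×464 + 32, 464 = 14×32 + 16, 32 = 2×16).
16 divides 1168, so integer solutions exist.

yes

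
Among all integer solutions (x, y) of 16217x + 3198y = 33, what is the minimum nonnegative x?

gcd(16217, 3198) = 1.
1 divides 33, so solutions exist.
By Bézout, 16217·(479) + 3198·(-2429) = 1.
Scale by 33/1 = 33: (x₀, y₀) = (15807, -80157).
General solution: x = 15807 + 3198t, y = -80157 - 16217t for integer t.
x ≥ 0: smallest is 15807 mod 3198 = 3015 (at t = -4), with y = -15289.

3015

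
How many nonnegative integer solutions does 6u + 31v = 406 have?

2

gcd(31, 6) = 1  (31 = 5·6 + 1, 6 = 6·1).
Back-substituting, 6·(-5) + 31·(1) = 1.
Scale by 406: one solution is (-2030, 406). Reduce u mod 31: (16, 10).
General: u = 16 + 31t, v = 10 - 6t.
u ≥ 0 ⇒ t ≥ 0; v ≥ 0 ⇒ t ≤ 1. So t ∈ [0, 1]: 2 solutions.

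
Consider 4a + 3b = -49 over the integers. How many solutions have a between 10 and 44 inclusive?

12

gcd(4, 3) = 1  (4 = 1×3 + 1, 3 = 3×1).
Back-substituting, 4×(1) + 3×(-1) = 1.
Scale by -49: particular solution (-49, 49); reduce a mod 3: (2, -19).
General solution: a = 2 + 3t, b = -19 - 4t for integer t.
10 ≤ 2 + 3t ≤ 44 gives t ∈ [3, 14], which is 12 values.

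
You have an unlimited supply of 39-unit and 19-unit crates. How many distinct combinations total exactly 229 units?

1

Need nonnegative integers with 39j + 19k = 229.
gcd(39, 19) = 1, and 39·(1) + 19·(-2) = 1.
So (j₀, k₀) = (229, -458); general j = 229 + 19t, k = -458 - 39t.
j ≥ 0 ⇒ t ≥ -12; k ≥ 0 ⇒ t ≤ -12. That's 1 value of t.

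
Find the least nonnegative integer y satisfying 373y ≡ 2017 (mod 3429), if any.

2653

gcd(3429, 373):
  3429 = 9×373 + 72
  373 = 5×72 + 13
  72 = 5×13 + 7
  13 = 1×7 + 6
  7 = 1×6 + 1
  6 = 6×1
so gcd(3429, 373) = 1.
1 divides 2017, so solutions exist.
Back-substitute for Bézout coefficients:
  1 = 7 - 1×6
  ... = 373×(-524) + 3429×(57)
So 373×(-524) ≡ 1 (mod 3429); multiply by 2017: y ≡ -1056908 (mod 3429).
Smallest nonnegative: y = -1056908 mod 3429 = 2653.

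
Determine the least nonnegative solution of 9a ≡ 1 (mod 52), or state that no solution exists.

gcd(52, 9) = 1  (52 = 5*9 + 7, 9 = 1*7 + 2, 7 = 3*2 + 1, 2 = 2*1).
1 divides 1, so solutions exist.
Back-substituting, 9*(-23) + 52*(4) = 1.
So 9*(-23) ≡ 1 (mod 52); multiply by 1: a ≡ -23 (mod 52).
Smallest nonnegative: a = -23 mod 52 = 29.

29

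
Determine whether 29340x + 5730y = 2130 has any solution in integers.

yes

gcd(29340, 5730) = 30  (29340 = 5·5730 + 690, 5730 = 8·690 + 210, 690 = 3·210 + 60, 210 = 3·60 + 30, 60 = 2·30).
30 divides 2130, so integer solutions exist.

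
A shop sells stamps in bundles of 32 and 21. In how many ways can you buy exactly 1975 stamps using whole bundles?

Need nonnegative integers with 32j + 21k = 1975.
gcd(32, 21) = 1, and 32·(2) + 21·(-3) = 1.
So (j₀, k₀) = (3950, -5925); general j = 3950 + 21t, k = -5925 - 32t.
j ≥ 0 ⇒ t ≥ -188; k ≥ 0 ⇒ t ≤ -186. That's 3 values of t.

3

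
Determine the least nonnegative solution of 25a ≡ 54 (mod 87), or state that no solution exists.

gcd(87, 25) = 1  (87 = 3×25 + 12, 25 = 2×12 + 1, 12 = 12×1).
1 divides 54, so solutions exist.
Back-substituting, 25×(7) + 87×(-2) = 1.
So 25×(7) ≡ 1 (mod 87); multiply by 54: a ≡ 378 (mod 87).
Smallest nonnegative: a = 378 mod 87 = 30.

30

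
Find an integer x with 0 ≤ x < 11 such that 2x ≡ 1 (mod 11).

6

gcd(11, 2):
  11 = 5*2 + 1
  2 = 2*1
so gcd(11, 2) = 1.
Back-substitute for Bézout coefficients:
  1 = 11 - 5*2
  ... = 2*(-5) + 11*(1)
So 2*-5 ≡ 1 (mod 11), and -5 mod 11 = 6.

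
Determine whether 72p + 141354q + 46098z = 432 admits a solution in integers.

yes

gcd(141354, 72) = 18.
gcd(18, 46098) = 18.
18 divides 432, so integer solutions exist.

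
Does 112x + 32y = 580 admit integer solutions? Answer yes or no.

no

gcd(112, 32) = 16.
16 does not divide 580 (remainder 4), so no integer solutions.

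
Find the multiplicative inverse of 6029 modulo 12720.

6629

gcd(12720, 6029):
  12720 = 2×6029 + 662
  6029 = 9×662 + 71
  662 = 9×71 + 23
  71 = 3×23 + 2
  23 = 11×2 + 1
  2 = 2×1
so gcd(12720, 6029) = 1.
Back-substitute for Bézout coefficients:
  1 = 23 - 11×2
  ... = 6029×(-6091) + 12720×(2887)
So 6029×-6091 ≡ 1 (mod 12720), and -6091 mod 12720 = 6629.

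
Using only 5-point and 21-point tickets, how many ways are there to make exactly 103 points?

Need nonnegative integers with 5j + 21k = 103.
gcd(5, 21) = 1, and 5·(-4) + 21·(1) = 1.
So (j₀, k₀) = (-412, 103); general j = -412 + 21t, k = 103 - 5t.
j ≥ 0 ⇒ t ≥ 20; k ≥ 0 ⇒ t ≤ 20. That's 1 value of t.

1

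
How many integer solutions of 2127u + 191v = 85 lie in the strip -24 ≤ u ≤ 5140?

gcd(2127, 191) = 1.
By Bézout, 2127·(-22) + 191·(245) = 1.
Particular solution: (40, -445).
General solution: u = 40 + 191t, v = -445 - 2127t for integer t.
-24 ≤ 40 + 191t ≤ 5140 gives t ∈ [0, 26], which is 27 values.

27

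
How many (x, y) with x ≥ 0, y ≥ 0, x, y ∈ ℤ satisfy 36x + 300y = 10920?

12

gcd(300, 36) = 12.
By Bézout, 36*(-8) + 300*(1) = 12.
One solution: (20, 34).
General: x = 20 + 25t, y = 34 - 3t.
x ≥ 0 ⇒ t ≥ 0; y ≥ 0 ⇒ t ≤ 11. So t ∈ [0, 11]: 12 solutions.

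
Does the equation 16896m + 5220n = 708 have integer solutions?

gcd(16896, 5220):
  16896 = 3×5220 + 1236
  5220 = 4×1236 + 276
  1236 = 4×276 + 132
  276 = 2×132 + 12
  132 = 11×12
so gcd(16896, 5220) = 12.
12 divides 708, so integer solutions exist.

yes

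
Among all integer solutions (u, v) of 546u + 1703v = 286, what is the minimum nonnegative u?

13

gcd(1703, 546) = 13.
13 divides 286, so solutions exist.
By Bézout, 546*(-53) + 1703*(17) = 13.
Scale by 286/13 = 22: (u₀, v₀) = (-1166, 374).
General solution: u = -1166 + 131t, v = 374 - 42t for integer t.
u ≥ 0: smallest is -1166 mod 131 = 13 (at t = 9), with v = -4.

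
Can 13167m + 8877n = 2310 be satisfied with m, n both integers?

gcd(13167, 8877):
  13167 = 1·8877 + 4290
  8877 = 2·4290 + 297
  4290 = 14·297 + 132
  297 = 2·132 + 33
  132 = 4·33
so gcd(13167, 8877) = 33.
33 divides 2310, so integer solutions exist.

yes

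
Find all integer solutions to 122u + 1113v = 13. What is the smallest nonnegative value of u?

1031

gcd(1113, 122) = 1.
1 divides 13, so solutions exist.
By Bézout, 122*(-520) + 1113*(57) = 1.
Scale by 13/1 = 13: (u₀, v₀) = (-6760, 741).
General solution: u = -6760 + 1113t, v = 741 - 122t for integer t.
u ≥ 0: smallest is -6760 mod 1113 = 1031 (at t = 7), with v = -113.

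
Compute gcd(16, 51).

1

gcd(51, 16):
  51 = 3×16 + 3
  16 = 5×3 + 1
  3 = 3×1
so gcd(51, 16) = 1.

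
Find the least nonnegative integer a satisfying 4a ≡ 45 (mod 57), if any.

gcd(57, 4):
  57 = 14×4 + 1
  4 = 4×1
so gcd(57, 4) = 1.
1 divides 45, so solutions exist.
Back-substitute for Bézout coefficients:
  1 = 57 - 14×4
  ... = 4×(-14) + 57×(1)
So 4×(-14) ≡ 1 (mod 57); multiply by 45: a ≡ -630 (mod 57).
Smallest nonnegative: a = -630 mod 57 = 54.

54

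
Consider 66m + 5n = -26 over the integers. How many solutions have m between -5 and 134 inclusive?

gcd(66, 5) = 1.
By Bézout, 66*(1) + 5*(-13) = 1.
Particular solution: (4, -58).
General solution: m = 4 + 5t, n = -58 - 66t for integer t.
-5 ≤ 4 + 5t ≤ 134 gives t ∈ [-1, 26], which is 28 values.

28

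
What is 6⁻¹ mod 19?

gcd(19, 6):
  19 = 3×6 + 1
  6 = 6×1
so gcd(19, 6) = 1.
Back-substitute for Bézout coefficients:
  1 = 19 - 3×6
  ... = 6×(-3) + 19×(1)
So 6×-3 ≡ 1 (mod 19), and -3 mod 19 = 16.

16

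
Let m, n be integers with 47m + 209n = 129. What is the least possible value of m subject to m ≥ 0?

gcd(209, 47):
  209 = 4·47 + 21
  47 = 2·21 + 5
  21 = 4·5 + 1
  5 = 5·1
so gcd(209, 47) = 1.
1 divides 129, so solutions exist.
Back-substitute for Bézout coefficients:
  1 = 21 - 4·5
  ... = 47·(-40) + 209·(9)
Scale by 129/1 = 129: (m₀, n₀) = (-5160, 1161).
General solution: m = -5160 + 209t, n = 1161 - 47t for integer t.
m ≥ 0: smallest is -5160 mod 209 = 65 (at t = 25), with n = -14.

65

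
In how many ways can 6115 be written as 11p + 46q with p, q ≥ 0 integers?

gcd(46, 11) = 1  (46 = 4×11 + 2, 11 = 5×2 + 1, 2 = 2×1).
Back-substituting, 11×(21) + 46×(-5) = 1.
Scale by 6115: one solution is (128415, -30575). Reduce p mod 46: (29, 126).
General: p = 29 + 46t, q = 126 - 11t.
p ≥ 0 ⇒ t ≥ 0; q ≥ 0 ⇒ t ≤ 11. So t ∈ [0, 11]: 12 solutions.

12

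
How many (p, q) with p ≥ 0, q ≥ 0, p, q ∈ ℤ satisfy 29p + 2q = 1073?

19

gcd(29, 2):
  29 = 14·2 + 1
  2 = 2·1
so gcd(29, 2) = 1.
Back-substitute for Bézout coefficients:
  1 = 29 - 14·2
  ... = 29·(1) + 2·(-14)
Scale by 1073: one solution is (1073, -15022). Reduce p mod 2: (1, 522).
General: p = 1 + 2t, q = 522 - 29t.
p ≥ 0 ⇒ t ≥ 0; q ≥ 0 ⇒ t ≤ 18. So t ∈ [0, 18]: 19 solutions.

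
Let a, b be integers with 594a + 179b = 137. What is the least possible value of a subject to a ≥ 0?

150

gcd(594, 179):
  594 = 3×179 + 57
  179 = 3×57 + 8
  57 = 7×8 + 1
  8 = 8×1
so gcd(594, 179) = 1.
1 divides 137, so solutions exist.
Back-substitute for Bézout coefficients:
  1 = 57 - 7×8
  ... = 594×(22) + 179×(-73)
Scale by 137/1 = 137: (a₀, b₀) = (3014, -10001).
General solution: a = 3014 + 179t, b = -10001 - 594t for integer t.
a ≥ 0: smallest is 3014 mod 179 = 150 (at t = -16), with b = -497.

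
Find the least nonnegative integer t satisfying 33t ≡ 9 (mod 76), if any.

gcd(76, 33) = 1.
1 divides 9, so solutions exist.
By Bézout, 33·(-23) + 76·(10) = 1.
So 33·(-23) ≡ 1 (mod 76); multiply by 9: t ≡ -207 (mod 76).
Smallest nonnegative: t = -207 mod 76 = 21.

21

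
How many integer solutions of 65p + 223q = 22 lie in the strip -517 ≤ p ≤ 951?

6

gcd(223, 65) = 1  (223 = 3·65 + 28, 65 = 2·28 + 9, 28 = 3·9 + 1, 9 = 9·1).
Back-substituting, 65·(-24) + 223·(7) = 1.
Scale by 22: particular solution (-528, 154); reduce p mod 223: (141, -41).
General solution: p = 141 + 223t, q = -41 - 65t for integer t.
-517 ≤ 141 + 223t ≤ 951 gives t ∈ [-2, 3], which is 6 values.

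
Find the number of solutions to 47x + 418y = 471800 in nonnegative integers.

gcd(418, 47) = 1  (418 = 8*47 + 42, 47 = 1*42 + 5, 42 = 8*5 + 2, 5 = 2*2 + 1, 2 = 2*1).
Back-substituting, 47*(169) + 418*(-19) = 1.
Scale by 471800: one solution is (79734200, -8964200). Reduce x mod 418: (282, 1097).
General: x = 282 + 418t, y = 1097 - 47t.
x ≥ 0 ⇒ t ≥ 0; y ≥ 0 ⇒ t ≤ 23. So t ∈ [0, 23]: 24 solutions.

24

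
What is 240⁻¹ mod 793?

76

gcd(793, 240) = 1.
By Bézout, 240·(76) + 793·(-23) = 1.
So 240·76 ≡ 1 (mod 793), and 76 mod 793 = 76.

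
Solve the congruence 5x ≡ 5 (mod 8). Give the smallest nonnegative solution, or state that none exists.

1

gcd(8, 5):
  8 = 1×5 + 3
  5 = 1×3 + 2
  3 = 1×2 + 1
  2 = 2×1
so gcd(8, 5) = 1.
1 divides 5, so solutions exist.
Back-substitute for Bézout coefficients:
  1 = 3 - 1×2
  ... = 5×(-3) + 8×(2)
So 5×(-3) ≡ 1 (mod 8); multiply by 5: x ≡ -15 (mod 8).
Smallest nonnegative: x = -15 mod 8 = 1.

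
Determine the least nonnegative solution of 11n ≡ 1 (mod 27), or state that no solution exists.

5

gcd(27, 11) = 1.
1 divides 1, so solutions exist.
By Bézout, 11*(5) + 27*(-2) = 1.
So 11*(5) ≡ 1 (mod 27); multiply by 1: n ≡ 5 (mod 27).
Smallest nonnegative: n = 5 mod 27 = 5.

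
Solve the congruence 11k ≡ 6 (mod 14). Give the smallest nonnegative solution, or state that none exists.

12

gcd(14, 11) = 1.
1 divides 6, so solutions exist.
By Bézout, 11×(-5) + 14×(4) = 1.
So 11×(-5) ≡ 1 (mod 14); multiply by 6: k ≡ -30 (mod 14).
Smallest nonnegative: k = -30 mod 14 = 12.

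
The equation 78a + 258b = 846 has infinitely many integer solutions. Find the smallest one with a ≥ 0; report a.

gcd(258, 78) = 6  (258 = 3*78 + 24, 78 = 3*24 + 6, 24 = 4*6).
6 divides 846, so solutions exist.
Back-substituting, 78*(10) + 258*(-3) = 6.
Scale by 846/6 = 141: (a₀, b₀) = (1410, -423).
General solution: a = 1410 + 43t, b = -423 - 13t for integer t.
a ≥ 0: smallest is 1410 mod 43 = 34 (at t = -32), with b = -7.

34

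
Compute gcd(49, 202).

gcd(202, 49):
  202 = 4*49 + 6
  49 = 8*6 + 1
  6 = 6*1
so gcd(202, 49) = 1.

1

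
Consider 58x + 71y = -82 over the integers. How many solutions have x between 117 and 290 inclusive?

3

gcd(71, 58):
  71 = 1·58 + 13
  58 = 4·13 + 6
  13 = 2·6 + 1
  6 = 6·1
so gcd(71, 58) = 1.
Back-substitute for Bézout coefficients:
  1 = 13 - 2·6
  ... = 58·(-11) + 71·(9)
Scale by -82: particular solution (902, -738); reduce x mod 71: (50, -42).
General solution: x = 50 + 71t, y = -42 - 58t for integer t.
117 ≤ 50 + 71t ≤ 290 gives t ∈ [1, 3], which is 3 values.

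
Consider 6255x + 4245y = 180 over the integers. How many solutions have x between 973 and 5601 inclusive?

16

gcd(6255, 4245) = 15.
By Bézout, 6255·(-19) + 4245·(28) = 15.
Particular solution: (55, -81).
General solution: x = 55 + 283t, y = -81 - 417t for integer t.
973 ≤ 55 + 283t ≤ 5601 gives t ∈ [4, 19], which is 16 values.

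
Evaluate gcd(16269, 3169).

gcd(16269, 3169):
  16269 = 5·3169 + 424
  3169 = 7·424 + 201
  424 = 2·201 + 22
  201 = 9·22 + 3
  22 = 7·3 + 1
  3 = 3·1
so gcd(16269, 3169) = 1.

1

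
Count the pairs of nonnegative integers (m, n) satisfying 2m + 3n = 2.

1

gcd(3, 2) = 1  (3 = 1×2 + 1, 2 = 2×1).
Back-substituting, 2×(-1) + 3×(1) = 1.
Scale by 2: one solution is (-2, 2). Reduce m mod 3: (1, 0).
General: m = 1 + 3t, n = 0 - 2t.
m ≥ 0 ⇒ t ≥ 0; n ≥ 0 ⇒ t ≤ 0. So t ∈ [0, 0]: 1 solution.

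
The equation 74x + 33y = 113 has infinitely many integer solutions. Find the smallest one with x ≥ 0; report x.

10

gcd(74, 33) = 1.
1 divides 113, so solutions exist.
By Bézout, 74·(-4) + 33·(9) = 1.
Scale by 113/1 = 113: (x₀, y₀) = (-452, 1017).
General solution: x = -452 + 33t, y = 1017 - 74t for integer t.
x ≥ 0: smallest is -452 mod 33 = 10 (at t = 14), with y = -19.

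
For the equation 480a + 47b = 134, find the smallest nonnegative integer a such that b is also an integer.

4

gcd(480, 47) = 1.
1 divides 134, so solutions exist.
By Bézout, 480·(-14) + 47·(143) = 1.
Scale by 134/1 = 134: (a₀, b₀) = (-1876, 19162).
General solution: a = -1876 + 47t, b = 19162 - 480t for integer t.
a ≥ 0: smallest is -1876 mod 47 = 4 (at t = 40), with b = -38.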